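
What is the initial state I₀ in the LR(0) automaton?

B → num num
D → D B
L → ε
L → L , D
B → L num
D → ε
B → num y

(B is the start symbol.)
First, augment the grammar with B' → B
I₀ = CLOSURE({ [B' → . B] }):
  [B' → . B] has the dot before B: add [B → . num num], [B → . L num], [B → . num y]
  [B → . L num] has the dot before L: add [L → .], [L → . L , D]
No further items can be added.

I₀ = { [B → . L num], [B → . num num], [B → . num y], [B' → . B], [L → . L , D], [L → .] }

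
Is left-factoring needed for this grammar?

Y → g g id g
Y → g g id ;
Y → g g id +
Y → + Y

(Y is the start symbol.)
Left-factoring is needed when two productions for the same non-terminal
share a common prefix on the right-hand side.

Productions for Y:
  Y → g g id g
  Y → g g id ;
  Y → g g id +
  Y → + Y

Found common prefix 'g g id' in productions for Y

Answer: Yes, Y has productions with common prefix 'g g id'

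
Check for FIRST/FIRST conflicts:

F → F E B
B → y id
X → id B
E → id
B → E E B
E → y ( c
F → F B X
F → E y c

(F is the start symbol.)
Yes. F → F E B / F → F B X on { 'id', 'y' }; F → F E B / F → E y c on { 'id', 'y' }; F → F B X / F → E y c on { 'id', 'y' }; B → y id / B → E E B on { 'y' }

A FIRST/FIRST conflict occurs when two productions N → α and N → β for the same non-terminal have FIRST(α) ∩ FIRST(β) ≠ ∅ (with ε ∈ FIRST of a nullable right-hand side, so two nullable alternatives also conflict).

FIRST sets of the non-terminals at (or reachable through a nullable prefix from) the front of some alternative:
  FIRST(F) = { 'id', 'y' }
  FIRST(E) = { 'id', 'y' }

Productions for F:
  F → F E B: FIRST = { 'id', 'y' }
  F → F B X: FIRST = { 'id', 'y' }
  F → E y c: FIRST = { 'id', 'y' }
Productions for B:
  B → y id: FIRST = { 'y' }
  B → E E B: FIRST = { 'id', 'y' }
Productions for E:
  E → id: FIRST = { 'id' }
  E → y ( c: FIRST = { 'y' }
X has only one production, so no FIRST/FIRST conflict is possible there.

Conflict for F: F → F E B and F → F B X
  Overlap: { 'id', 'y' }
Conflict for F: F → F E B and F → E y c
  Overlap: { 'id', 'y' }
Conflict for F: F → F B X and F → E y c
  Overlap: { 'id', 'y' }
Conflict for B: B → y id and B → E E B
  Overlap: { 'y' }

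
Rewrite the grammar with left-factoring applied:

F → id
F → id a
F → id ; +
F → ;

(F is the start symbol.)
F → id F'
F' → ε
F' → a
F' → ; +
F → ;

Left-factoring transforms A → αβ₁ | αβ₂ into A → αA' and A' → β₁ | β₂
(α is the longest common prefix among the alternatives). Repeat until
no nonterminal has two alternatives with a common prefix.

Round 1: F has alternatives sharing prefix 'id'. Introduce F': F → id F'
  Add: F' → ε
  Add: F' → a
  Add: F' → ; +

No remaining common prefixes — done.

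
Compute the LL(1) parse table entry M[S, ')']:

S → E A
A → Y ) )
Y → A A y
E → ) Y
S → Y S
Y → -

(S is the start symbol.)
S → E A

To find M[S, ')'], we find productions for S where ')' is in the predict set (PREDICT(N → α) = (FIRST(α) \ {ε}) ∪ (FOLLOW(N) if α ⇒* ε)).

Relevant sets:
  FIRST(E) = { ')' }
  FIRST(Y) = { '-' }

S → E A: PREDICT = { ')' }
  ')' is in predict set, so this production goes in M[S, ')']
S → Y S: PREDICT = { '-' }

M[S, ')'] = S → E A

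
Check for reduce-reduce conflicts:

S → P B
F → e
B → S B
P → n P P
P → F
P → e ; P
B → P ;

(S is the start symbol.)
A reduce-reduce conflict occurs when an LR(0) state has two complete items [A → α .] and [B → β .] — both call for a reduction, and with no lookahead the parser cannot choose between them.

Augment with S' → S and build the canonical LR(0) collection (I0 = CLOSURE({[S' → . S]}), then GOTO on every symbol after a dot until no new states appear). It has 15 states:
  I0: { [F → . e], [P → . F], [P → . e ; P], [P → . n P P], [S → . P B], [S' → . S] }  — shift
  I1: { [P → F .] }  — reduce
  I2: { [B → . P ;], [B → . S B], [F → . e], [P → . F], [P → . e ; P], [P → . n P P], [S → . P B], [S → P . B] }  — shift
  I3: { [S' → S .] }  — accept
  I4: { [F → e .], [P → e . ; P] }  — shift, reduce
  I5: { [F → . e], [P → . F], [P → . e ; P], [P → . n P P], [P → n . P P] }  — shift
  I6: { [F → . e], [P → . F], [P → . e ; P], [P → . n P P], [P → n P . P] }  — shift
  I7: { [P → n P P .] }  — reduce
  I8: { [F → . e], [P → . F], [P → . e ; P], [P → . n P P], [P → e ; . P] }  — shift
  I9: { [P → e ; P .] }  — reduce
  I10: { [S → P B .] }  — reduce
  I11: { [B → . P ;], [B → . S B], [B → P . ;], [F → . e], [P → . F], [P → . e ; P], [P → . n P P], [S → . P B], [S → P . B] }  — shift
  I12: { [B → . P ;], [B → . S B], [B → S . B], [F → . e], [P → . F], [P → . e ; P], [P → . n P P], [S → . P B] }  — shift
  I13: { [B → S B .] }  — reduce
  I14: { [B → P ; .] }  — reduce

No state contains more than one complete item.

Answer: No reduce-reduce conflicts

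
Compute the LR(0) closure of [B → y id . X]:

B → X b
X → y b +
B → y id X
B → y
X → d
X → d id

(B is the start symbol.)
{ [B → y id . X], [X → . d id], [X → . d], [X → . y b +] }

To compute CLOSURE, for each item [A → α.Bβ] where B is a non-terminal, add [B → .γ] for all productions B → γ; repeat for the newly added items until nothing changes.

Start with: [B → y id . X]
  [B → y id . X] has the dot before X: add [X → . y b +], [X → . d], [X → . d id]
No further items can be added.

CLOSURE = { [B → y id . X], [X → . d id], [X → . d], [X → . y b +] }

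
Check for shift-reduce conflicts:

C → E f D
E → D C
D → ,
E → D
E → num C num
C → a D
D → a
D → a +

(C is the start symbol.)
A shift-reduce conflict occurs when an LR(0) state has both:
  - a complete (reduce) item [A → α .] (dot at the end), and
  - a shift item [B → β . c γ] (dot before a terminal).

Augment with C' → C and build the canonical LR(0) collection (I0 = CLOSURE({[C' → . C]}), then GOTO on every symbol after a dot until no new states appear). It has 15 states:
  I0: { [C → . E f D], [C → . a D], [C' → . C], [D → . ,], [D → . a +], [D → . a], [E → . D C], [E → . D], [E → . num C num] }  — shift
  I1: { [D → , .] }  — reduce
  I2: { [C' → C .] }  — accept
  I3: { [C → . E f D], [C → . a D], [D → . ,], [D → . a +], [D → . a], [E → . D C], [E → . D], [E → . num C num], [E → D . C], [E → D .] }  — shift, reduce
  I4: { [C → E . f D] }  — shift
  I5: { [C → a . D], [D → . ,], [D → . a +], [D → . a], [D → a . +], [D → a .] }  — shift, reduce
  I6: { [C → . E f D], [C → . a D], [D → . ,], [D → . a +], [D → . a], [E → . D C], [E → . D], [E → . num C num], [E → num . C num] }  — shift
  I7: { [E → num C . num] }  — shift
  I8: { [E → num C num .] }  — reduce
  I9: { [D → a + .] }  — reduce
  I10: { [C → a D .] }  — reduce
  I11: { [D → a . +], [D → a .] }  — shift, reduce
  I12: { [C → E f . D], [D → . ,], [D → . a +], [D → . a] }  — shift
  I13: { [C → E f D .] }  — reduce
  I14: { [E → D C .] }  — reduce

I3 contains reduce item [E → D .] and shift items [C → . a D], [D → . ,], [D → . a], [D → . a +], [E → . num C num] — shift-reduce conflict.
I5 contains reduce item [D → a .] and shift items [D → . ,], [D → . a], [D → . a +], [D → a . +] — shift-reduce conflict.
I11 contains reduce item [D → a .] and shift item [D → a . +] — shift-reduce conflict.

Answer: Yes — I3: [E → D .] vs [C → . a D]; I5: [D → a .] vs [D → . ,]; I11: [D → a .] vs [D → a . +]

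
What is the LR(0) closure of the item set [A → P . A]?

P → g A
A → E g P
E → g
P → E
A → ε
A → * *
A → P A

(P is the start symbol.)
{ [A → . * *], [A → . E g P], [A → . P A], [A → .], [A → P . A], [E → . g], [P → . E], [P → . g A] }

Start with: [A → P . A]
  [A → P . A] has the dot before A: add [A → . E g P], [A → .], [A → . * *], [A → . P A]
  [A → . E g P] has the dot before E: add [E → . g]
  [A → . P A] has the dot before P: add [P → . g A], [P → . E]
No further items can be added.

CLOSURE = { [A → . * *], [A → . E g P], [A → . P A], [A → .], [A → P . A], [E → . g], [P → . E], [P → . g A] }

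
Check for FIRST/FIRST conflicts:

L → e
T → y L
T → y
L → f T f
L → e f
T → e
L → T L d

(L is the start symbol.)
Yes. L → e / L → e f on { 'e' }; L → e / L → T L d on { 'e' }; L → e f / L → T L d on { 'e' }; T → y L / T → y on { 'y' }

A FIRST/FIRST conflict occurs when two productions N → α and N → β for the same non-terminal have FIRST(α) ∩ FIRST(β) ≠ ∅ (with ε ∈ FIRST of a nullable right-hand side, so two nullable alternatives also conflict).

FIRST sets of the non-terminals at (or reachable through a nullable prefix from) the front of some alternative:
  FIRST(T) = { 'e', 'y' }

Productions for L:
  L → e: FIRST = { 'e' }
  L → f T f: FIRST = { 'f' }
  L → e f: FIRST = { 'e' }
  L → T L d: FIRST = { 'e', 'y' }
Productions for T:
  T → y L: FIRST = { 'y' }
  T → y: FIRST = { 'y' }
  T → e: FIRST = { 'e' }

Conflict for L: L → e and L → e f
  Overlap: { 'e' }
Conflict for L: L → e and L → T L d
  Overlap: { 'e' }
Conflict for L: L → e f and L → T L d
  Overlap: { 'e' }
Conflict for T: T → y L and T → y
  Overlap: { 'y' }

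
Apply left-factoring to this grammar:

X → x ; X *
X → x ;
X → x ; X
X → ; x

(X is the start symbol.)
X → x ; X'
X' → X X''
X'' → *
X'' → ε
X' → ε
X → ; x

Left-factoring transforms A → αβ₁ | αβ₂ into A → αA' and A' → β₁ | β₂
(α is the longest common prefix among the alternatives). Repeat until
no nonterminal has two alternatives with a common prefix.

Round 1: X has alternatives sharing prefix 'x ;'. Introduce X': X → x ; X'
  Add: X' → X *
  Add: X' → ε
  Add: X' → X

Round 2: X' has alternatives sharing prefix 'X'. Introduce X'': X' → X X''
  Add: X'' → *
  Add: X'' → ε

No remaining common prefixes — done.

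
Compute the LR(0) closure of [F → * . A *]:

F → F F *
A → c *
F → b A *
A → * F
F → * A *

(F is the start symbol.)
{ [A → . * F], [A → . c *], [F → * . A *] }

Start with: [F → * . A *]
  [F → * . A *] has the dot before A: add [A → . c *], [A → . * F]
No further items can be added.

CLOSURE = { [A → . * F], [A → . c *], [F → * . A *] }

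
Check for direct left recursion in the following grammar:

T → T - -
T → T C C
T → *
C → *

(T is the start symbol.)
Yes, T is left-recursive

Direct left recursion occurs when N → N α for some non-terminal N (the right-hand side begins with the left-hand side itself).

T → T - -: LEFT RECURSIVE (starts with T)
T → T C C: LEFT RECURSIVE (starts with T)
T → *: starts with '*'
C → *: starts with '*'

The grammar has direct left recursion on: T.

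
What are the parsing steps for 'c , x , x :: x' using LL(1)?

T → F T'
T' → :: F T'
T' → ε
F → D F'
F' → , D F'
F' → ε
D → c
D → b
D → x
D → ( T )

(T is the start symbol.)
Stack is shown with the top on the left.

Stack        Input             Action
-------------------------------------
T $          c , x , x :: x $  output T → F T'
F T' $       c , x , x :: x $  output F → D F'
D F' T' $    c , x , x :: x $  output D → c
c F' T' $    c , x , x :: x $  match 'c'
F' T' $      , x , x :: x $    output F' → , D F'
, D F' T' $  , x , x :: x $    match ','
D F' T' $    x , x :: x $      output D → x
x F' T' $    x , x :: x $      match 'x'
F' T' $      , x :: x $        output F' → , D F'
, D F' T' $  , x :: x $        match ','
D F' T' $    x :: x $          output D → x
x F' T' $    x :: x $          match 'x'
F' T' $      :: x $            output F' → ε
T' $         :: x $            output T' → :: F T'
:: F T' $    :: x $            match '::'
F T' $       x $               output F → D F'
D F' T' $    x $               output D → x
x F' T' $    x $               match 'x'
F' T' $      $                 output F' → ε
T' $         $                 output T' → ε
$            $                 accept

The string is accepted.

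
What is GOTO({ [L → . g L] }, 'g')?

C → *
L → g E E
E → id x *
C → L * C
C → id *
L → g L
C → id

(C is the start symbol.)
GOTO(I, 'g') = CLOSURE({ [A → αX.β] : [A → α.Xβ] ∈ I, X = 'g' })

Items with dot before 'g', with the dot advanced:
  [L → . g L] → [L → g . L]
Closure of the advanced items:
  [L → g . L] has the dot before L: add [L → . g E E], [L → . g L]

GOTO = { [L → . g E E], [L → . g L], [L → g . L] }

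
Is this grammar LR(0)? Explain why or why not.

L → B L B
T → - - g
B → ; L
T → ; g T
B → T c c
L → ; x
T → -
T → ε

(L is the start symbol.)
No. Shift-reduce conflict between [T → .] and [B → . ; L]

A grammar is LR(0) if no state in the canonical LR(0) collection has:
  - both a shift item (dot before a terminal) and a complete item (shift-reduce conflict), or
  - two or more complete items (reduce-reduce conflict; the accept item [L' → L .] counts as a complete item here).

Augment with L' → L and build the canonical LR(0) collection (I0 = CLOSURE({[L' → . L]}), then GOTO on every symbol after a dot until no new states appear). It has 18 states:
  I0: { [B → . ; L], [B → . T c c], [L → . ; x], [L → . B L B], [L' → . L], [T → . - - g], [T → . -], [T → . ; g T], [T → .] }  — shift, reduce
  I1: { [T → - . - g], [T → - .] }  — shift, reduce
  I2: { [B → . ; L], [B → . T c c], [B → ; . L], [L → . ; x], [L → . B L B], [L → ; . x], [T → . - - g], [T → . -], [T → . ; g T], [T → .], [T → ; . g T] }  — shift, reduce
  I3: { [B → . ; L], [B → . T c c], [L → . ; x], [L → . B L B], [L → B . L B], [T → . - - g], [T → . -], [T → . ; g T], [T → .] }  — shift, reduce
  I4: { [L' → L .] }  — accept
  I5: { [B → T . c c] }  — shift
  I6: { [B → T c . c] }  — shift
  I7: { [B → T c c .] }  — reduce
  I8: { [B → . ; L], [B → . T c c], [L → B L . B], [T → . - - g], [T → . -], [T → . ; g T], [T → .] }  — shift, reduce
  I9: { [B → . ; L], [B → . T c c], [B → ; . L], [L → . ; x], [L → . B L B], [T → . - - g], [T → . -], [T → . ; g T], [T → .], [T → ; . g T] }  — shift, reduce
  I10: { [L → B L B .] }  — reduce
  I11: { [B → ; L .] }  — reduce
  I12: { [T → . - - g], [T → . -], [T → . ; g T], [T → .], [T → ; g . T] }  — shift, reduce
  I13: { [T → ; . g T] }  — shift
  I14: { [T → ; g T .] }  — reduce
  I15: { [L → ; x .] }  — reduce
  I16: { [T → - - . g] }  — shift
  I17: { [T → - - g .] }  — reduce

Conflict in state I0:
  Shift-reduce conflict between [T → .] and [B → . ; L]
So the grammar is NOT LR(0).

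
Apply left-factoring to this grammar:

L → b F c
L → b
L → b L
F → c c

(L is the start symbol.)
L → b L'
L' → F c
L' → ε
L' → L
F → c c

Left-factoring transforms A → αβ₁ | αβ₂ into A → αA' and A' → β₁ | β₂
(α is the longest common prefix among the alternatives). Repeat until
no nonterminal has two alternatives with a common prefix.

Round 1: L has alternatives sharing prefix 'b'. Introduce L': L → b L'
  Add: L' → F c
  Add: L' → ε
  Add: L' → L

No remaining common prefixes — done.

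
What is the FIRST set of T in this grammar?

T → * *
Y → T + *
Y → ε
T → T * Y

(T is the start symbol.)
To compute FIRST(T), examine every production with T on the left-hand side, reading each right-hand side left to right until a non-nullable symbol is reached.

From T → * *:
  - '*' is a terminal: add '*' and stop
From T → T * Y:
  - T is the symbol being defined: contributes nothing new
    T is not nullable, so stop

Collecting: FIRST(T) = { '*' }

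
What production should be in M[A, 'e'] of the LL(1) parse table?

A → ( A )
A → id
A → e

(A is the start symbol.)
To find M[A, 'e'], we find productions for A where 'e' is in the predict set (PREDICT(N → α) = (FIRST(α) \ {ε}) ∪ (FOLLOW(N) if α ⇒* ε)).

A → ( A ): PREDICT = { '(' }
A → id: PREDICT = { 'id' }
A → e: PREDICT = { 'e' }
  'e' is in predict set, so this production goes in M[A, 'e']

M[A, 'e'] = A → e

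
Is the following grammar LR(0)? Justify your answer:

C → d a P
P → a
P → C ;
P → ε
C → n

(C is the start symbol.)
A grammar is LR(0) if no state in the canonical LR(0) collection has:
  - both a shift item (dot before a terminal) and a complete item (shift-reduce conflict), or
  - two or more complete items (reduce-reduce conflict; the accept item [C' → C .] counts as a complete item here).

Augment with C' → C and build the canonical LR(0) collection (I0 = CLOSURE({[C' → . C]}), then GOTO on every symbol after a dot until no new states appear). It has 9 states:
  I0: { [C → . d a P], [C → . n], [C' → . C] }  — shift
  I1: { [C' → C .] }  — accept
  I2: { [C → d . a P] }  — shift
  I3: { [C → n .] }  — reduce
  I4: { [C → . d a P], [C → . n], [C → d a . P], [P → . C ;], [P → . a], [P → .] }  — shift, reduce
  I5: { [P → C . ;] }  — shift
  I6: { [C → d a P .] }  — reduce
  I7: { [P → a .] }  — reduce
  I8: { [P → C ; .] }  — reduce

Conflict in state I4:
  Shift-reduce conflict between [P → .] and [C → . d a P]
So the grammar is NOT LR(0).

Answer: No. Shift-reduce conflict between [P → .] and [C → . d a P]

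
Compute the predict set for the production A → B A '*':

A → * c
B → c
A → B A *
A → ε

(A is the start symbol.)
{ 'c' }

PREDICT(A → B A '*') = (FIRST(RHS) \ {ε}) ∪ (FOLLOW(A) if ε ∈ FIRST(RHS), i.e. RHS ⇒* ε)
FIRST(B) = { 'c' }
FIRST(B A '*') = { 'c' }
ε ∉ FIRST(B A '*'), so FOLLOW(A) is not added.
PREDICT(A → B A '*') = { 'c' }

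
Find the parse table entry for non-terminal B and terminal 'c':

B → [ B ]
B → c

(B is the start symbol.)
To find M[B, 'c'], we find productions for B where 'c' is in the predict set (PREDICT(N → α) = (FIRST(α) \ {ε}) ∪ (FOLLOW(N) if α ⇒* ε)).

B → [ B ]: PREDICT = { '[' }
B → c: PREDICT = { 'c' }
  'c' is in predict set, so this production goes in M[B, 'c']

M[B, 'c'] = B → c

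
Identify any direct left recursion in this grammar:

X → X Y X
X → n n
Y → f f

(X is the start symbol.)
Yes, X is left-recursive

Direct left recursion occurs when N → N α for some non-terminal N (the right-hand side begins with the left-hand side itself).

X → X Y X: LEFT RECURSIVE (starts with X)
X → n n: starts with n
Y → f f: starts with f

The grammar has direct left recursion on: X.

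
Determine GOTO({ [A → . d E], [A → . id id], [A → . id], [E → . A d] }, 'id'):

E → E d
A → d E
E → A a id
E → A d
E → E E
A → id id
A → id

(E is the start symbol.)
{ [A → id . id], [A → id .] }

GOTO(I, 'id') = CLOSURE({ [A → αX.β] : [A → α.Xβ] ∈ I, X = 'id' })

Items with dot before 'id', with the dot advanced:
  [A → . id] → [A → id .]
  [A → . id id] → [A → id . id]
Closure adds nothing (no advanced item has the dot before a non-terminal).

GOTO = { [A → id . id], [A → id .] }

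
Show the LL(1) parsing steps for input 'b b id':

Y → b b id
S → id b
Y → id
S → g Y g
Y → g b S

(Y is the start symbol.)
LL(1) parsing maintains a stack (initially the start symbol over $) and the input. At each step: if the stack top is a terminal, match it against the current input token; if it is a non-terminal N, replace it with the RHS of M[N, lookahead] (the unique production whose predict set contains the lookahead).

Stack is shown with the top on the left.

Stack     Input     Action
--------------------------
Y $       b b id $  output Y → b b id
b b id $  b b id $  match 'b'
b id $    b id $    match 'b'
id $      id $      match 'id'
$         $         accept

The string is accepted.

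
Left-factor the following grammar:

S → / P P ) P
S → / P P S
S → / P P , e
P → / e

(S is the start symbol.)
Left-factoring transforms A → αβ₁ | αβ₂ into A → αA' and A' → β₁ | β₂
(α is the longest common prefix among the alternatives). Repeat until
no nonterminal has two alternatives with a common prefix.

Round 1: S has alternatives sharing prefix '/ P P'. Introduce S': S → / P P S'
  Add: S' → ) P
  Add: S' → S
  Add: S' → , e

No remaining common prefixes — done.

Resulting grammar:
S → / P P S'
S' → ) P
S' → S
S' → , e
P → / e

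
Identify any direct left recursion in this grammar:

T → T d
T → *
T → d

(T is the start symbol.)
Direct left recursion occurs when N → N α for some non-terminal N (the right-hand side begins with the left-hand side itself).

T → T d: LEFT RECURSIVE (starts with T)
T → *: starts with '*'
T → d: starts with d

The grammar has direct left recursion on: T.

Answer: Yes, T is left-recursive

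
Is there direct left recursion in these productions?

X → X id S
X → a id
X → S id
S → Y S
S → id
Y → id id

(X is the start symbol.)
Yes, X is left-recursive

X → X id S: LEFT RECURSIVE (starts with X)
X → a id: starts with a
X → S id: starts with S
S → Y S: starts with Y
S → id: starts with id
Y → id id: starts with id

The grammar has direct left recursion on: X.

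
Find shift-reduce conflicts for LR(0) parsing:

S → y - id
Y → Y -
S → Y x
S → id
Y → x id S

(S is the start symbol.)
No shift-reduce conflicts

A shift-reduce conflict occurs when an LR(0) state has both:
  - a complete (reduce) item [A → α .] (dot at the end), and
  - a shift item [B → β . c γ] (dot before a terminal).

Augment with S' → S and build the canonical LR(0) collection (I0 = CLOSURE({[S' → . S]}), then GOTO on every symbol after a dot until no new states appear). It has 12 states:
  I0: { [S → . Y x], [S → . id], [S → . y - id], [S' → . S], [Y → . Y -], [Y → . x id S] }  — shift
  I1: { [S' → S .] }  — accept
  I2: { [S → Y . x], [Y → Y . -] }  — shift
  I3: { [S → id .] }  — reduce
  I4: { [Y → x . id S] }  — shift
  I5: { [S → y . - id] }  — shift
  I6: { [S → y - . id] }  — shift
  I7: { [S → y - id .] }  — reduce
  I8: { [S → . Y x], [S → . id], [S → . y - id], [Y → . Y -], [Y → . x id S], [Y → x id . S] }  — shift
  I9: { [Y → x id S .] }  — reduce
  I10: { [Y → Y - .] }  — reduce
  I11: { [S → Y x .] }  — reduce

No state contains both a complete item and a shift item.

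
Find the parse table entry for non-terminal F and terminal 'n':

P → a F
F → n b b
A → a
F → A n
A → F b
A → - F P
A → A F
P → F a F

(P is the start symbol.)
To find M[F, 'n'], we find productions for F where 'n' is in the predict set (PREDICT(N → α) = (FIRST(α) \ {ε}) ∪ (FOLLOW(N) if α ⇒* ε)).

Relevant sets:
  FIRST(A) = { '-', 'a', 'n' }

F → n b b: PREDICT = { 'n' }
  'n' is in predict set, so this production goes in M[F, 'n']
F → A n: PREDICT = { '-', 'a', 'n' }
  'n' is in predict set, so this production goes in M[F, 'n']

M[F, 'n'] = F → n b b, F → A n  (a multiply-defined cell — the grammar is not LL(1))

Answer: F → n b b, F → A n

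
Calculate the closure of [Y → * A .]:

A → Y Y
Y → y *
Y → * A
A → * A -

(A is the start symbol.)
To compute CLOSURE, for each item [A → α.Bβ] where B is a non-terminal, add [B → .γ] for all productions B → γ; repeat for the newly added items until nothing changes.

Start with: [Y → * A .]
The dot is at the end, so nothing is added.

CLOSURE = { [Y → * A .] }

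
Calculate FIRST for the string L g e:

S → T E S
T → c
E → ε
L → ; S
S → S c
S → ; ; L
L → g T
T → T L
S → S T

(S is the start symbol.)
FIRST sets of the non-terminals involved (from the grammar, by fixed-point iteration):
  FIRST(L) = { ';', 'g' }

To compute FIRST(L g e), process the symbols left to right:
Symbol L is a non-terminal. Add FIRST(L) \ {ε} = { ';', 'g' }
L is not nullable (ε ∉ FIRST(L)), so stop here.
FIRST(L g e) = { ';', 'g' }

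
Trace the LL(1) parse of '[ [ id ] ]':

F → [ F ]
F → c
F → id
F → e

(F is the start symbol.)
LL(1) parsing maintains a stack (initially the start symbol over $) and the input. At each step: if the stack top is a terminal, match it against the current input token; if it is a non-terminal N, replace it with the RHS of M[N, lookahead] (the unique production whose predict set contains the lookahead).

Stack is shown with the top on the left.

Stack      Input         Action
-------------------------------
F $        [ [ id ] ] $  output F → [ F ]
[ F ] $    [ [ id ] ] $  match '['
F ] $      [ id ] ] $    output F → [ F ]
[ F ] ] $  [ id ] ] $    match '['
F ] ] $    id ] ] $      output F → id
id ] ] $   id ] ] $      match 'id'
] ] $      ] ] $         match ']'
] $        ] $           match ']'
$          $             accept

The string is accepted.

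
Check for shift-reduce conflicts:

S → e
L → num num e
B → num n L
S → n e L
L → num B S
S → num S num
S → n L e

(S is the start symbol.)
A shift-reduce conflict occurs when an LR(0) state has both:
  - a complete (reduce) item [A → α .] (dot at the end), and
  - a shift item [B → β . c γ] (dot before a terminal).

Augment with S' → S and build the canonical LR(0) collection (I0 = CLOSURE({[S' → . S]}), then GOTO on every symbol after a dot until no new states appear). It has 18 states:
  I0: { [S → . e], [S → . n L e], [S → . n e L], [S → . num S num], [S' → . S] }  — shift
  I1: { [S' → S .] }  — accept
  I2: { [S → e .] }  — reduce
  I3: { [L → . num B S], [L → . num num e], [S → n . L e], [S → n . e L] }  — shift
  I4: { [S → . e], [S → . n L e], [S → . n e L], [S → . num S num], [S → num . S num] }  — shift
  I5: { [S → num S . num] }  — shift
  I6: { [S → num S num .] }  — reduce
  I7: { [S → n L . e] }  — shift
  I8: { [L → . num B S], [L → . num num e], [S → n e . L] }  — shift
  I9: { [B → . num n L], [L → num . B S], [L → num . num e] }  — shift
  I10: { [L → num B . S], [S → . e], [S → . n L e], [S → . n e L], [S → . num S num] }  — shift
  I11: { [B → num . n L], [L → num num . e] }  — shift
  I12: { [L → num num e .] }  — reduce
  I13: { [B → num n . L], [L → . num B S], [L → . num num e] }  — shift
  I14: { [B → num n L .] }  — reduce
  I15: { [L → num B S .] }  — reduce
  I16: { [S → n e L .] }  — reduce
  I17: { [S → n L e .] }  — reduce

No state contains both a complete item and a shift item.

Answer: No shift-reduce conflicts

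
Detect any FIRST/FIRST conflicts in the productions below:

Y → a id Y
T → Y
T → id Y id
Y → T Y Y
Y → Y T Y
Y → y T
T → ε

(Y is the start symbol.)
FIRST sets of the non-terminals at (or reachable through a nullable prefix from) the front of some alternative:
  FIRST(T) = { 'a', 'id', 'y', ε }
  FIRST(Y) = { 'a', 'id', 'y' }

Productions for Y:
  Y → a id Y: FIRST = { 'a' }
  Y → T Y Y: FIRST = { 'a', 'id', 'y' }
  Y → Y T Y: FIRST = { 'a', 'id', 'y' }
  Y → y T: FIRST = { 'y' }
Productions for T:
  T → Y: FIRST = { 'a', 'id', 'y' }
  T → id Y id: FIRST = { 'id' }
  T → ε: FIRST = { ε }

Conflict for Y: Y → a id Y and Y → T Y Y
  Overlap: { 'a' }
Conflict for Y: Y → a id Y and Y → Y T Y
  Overlap: { 'a' }
Conflict for Y: Y → T Y Y and Y → Y T Y
  Overlap: { 'a', 'id', 'y' }
Conflict for Y: Y → T Y Y and Y → y T
  Overlap: { 'y' }
Conflict for Y: Y → Y T Y and Y → y T
  Overlap: { 'y' }
Conflict for T: T → Y and T → id Y id
  Overlap: { 'id' }

Answer: Yes. Y → a id Y / Y → T Y Y on { 'a' }; Y → a id Y / Y → Y T Y on { 'a' }; Y → T Y Y / Y → Y T Y on { 'a', 'id', 'y' }; Y → T Y Y / Y → y T on { 'y' }; Y → Y T Y / Y → y T on { 'y' }; T → Y / T → id Y id on { 'id' }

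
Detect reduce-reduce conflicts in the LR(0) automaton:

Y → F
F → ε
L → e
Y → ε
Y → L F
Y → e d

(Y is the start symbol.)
Yes — I0: [F → .] vs [Y → .]

Augment with Y' → Y and build the canonical LR(0) collection (I0 = CLOSURE({[Y' → . Y]}), then GOTO on every symbol after a dot until no new states appear). It has 7 states:
  I0: { [F → .], [L → . e], [Y → . F], [Y → . L F], [Y → . e d], [Y → .], [Y' → . Y] }  — shift, 2 reduces
  I1: { [Y → F .] }  — reduce
  I2: { [F → .], [Y → L . F] }  — reduce
  I3: { [Y' → Y .] }  — accept
  I4: { [L → e .], [Y → e . d] }  — shift, reduce
  I5: { [Y → e d .] }  — reduce
  I6: { [Y → L F .] }  — reduce

I0 contains complete items [F → .], [Y → .] — reduce-reduce conflict.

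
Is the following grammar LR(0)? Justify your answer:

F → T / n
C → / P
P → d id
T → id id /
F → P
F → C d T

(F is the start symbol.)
A grammar is LR(0) if no state in the canonical LR(0) collection has:
  - both a shift item (dot before a terminal) and a complete item (shift-reduce conflict), or
  - two or more complete items (reduce-reduce conflict; the accept item [F' → F .] counts as a complete item here).

Augment with F' → F and build the canonical LR(0) collection (I0 = CLOSURE({[F' → . F]}), then GOTO on every symbol after a dot until no new states appear). It has 16 states:
  I0: { [C → . / P], [F → . C d T], [F → . P], [F → . T / n], [F' → . F], [P → . d id], [T → . id id /] }  — shift
  I1: { [C → / . P], [P → . d id] }  — shift
  I2: { [F → C . d T] }  — shift
  I3: { [F' → F .] }  — accept
  I4: { [F → P .] }  — reduce
  I5: { [F → T . / n] }  — shift
  I6: { [P → d . id] }  — shift
  I7: { [T → id . id /] }  — shift
  I8: { [T → id id . /] }  — shift
  I9: { [T → id id / .] }  — reduce
  I10: { [P → d id .] }  — reduce
  I11: { [F → T / . n] }  — shift
  I12: { [F → T / n .] }  — reduce
  I13: { [F → C d . T], [T → . id id /] }  — shift
  I14: { [F → C d T .] }  — reduce
  I15: { [C → / P .] }  — reduce

Every state is either a pure shift/goto state or contains exactly one complete item and nothing to shift — no conflicts. The grammar is LR(0).

Answer: Yes, the grammar is LR(0)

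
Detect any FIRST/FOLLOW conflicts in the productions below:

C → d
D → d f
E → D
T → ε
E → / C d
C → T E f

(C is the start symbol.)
No FIRST/FOLLOW conflicts.

A FIRST/FOLLOW conflict occurs when a non-terminal N has a nullable alternative N → β (β ⇒* ε) and another alternative N → α with FIRST(α) ∩ FOLLOW(N) ≠ ∅: on such a lookahead the parser cannot decide between expanding α and letting N vanish via β.

Nullable non-terminals: T.
T has a nullable alternative but only one production, so nothing to check.

C, D, E have no nullable alternative, so no FIRST/FOLLOW check is needed there.

No FIRST/FOLLOW conflicts found.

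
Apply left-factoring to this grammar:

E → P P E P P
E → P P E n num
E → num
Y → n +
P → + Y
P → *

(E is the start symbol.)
Left-factoring transforms A → αβ₁ | αβ₂ into A → αA' and A' → β₁ | β₂
(α is the longest common prefix among the alternatives). Repeat until
no nonterminal has two alternatives with a common prefix.

Round 1: E has alternatives sharing prefix 'P P E'. Introduce E': E → P P E E'
  Add: E' → P P
  Add: E' → n num

No remaining common prefixes — done.

Resulting grammar:
E → P P E E'
E' → P P
E' → n num
E → num
Y → n +
P → + Y
P → *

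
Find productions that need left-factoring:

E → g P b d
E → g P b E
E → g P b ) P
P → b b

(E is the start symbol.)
Yes, E has productions with common prefix 'g P b'

Left-factoring is needed when two productions for the same non-terminal
share a common prefix on the right-hand side.

Productions for E:
  E → g P b d
  E → g P b E
  E → g P b ) P

Found common prefix 'g P b' in productions for E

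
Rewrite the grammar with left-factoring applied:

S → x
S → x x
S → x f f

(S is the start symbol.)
Left-factoring transforms A → αβ₁ | αβ₂ into A → αA' and A' → β₁ | β₂
(α is the longest common prefix among the alternatives). Repeat until
no nonterminal has two alternatives with a common prefix.

Round 1: S has alternatives sharing prefix 'x'. Introduce S': S → x S'
  Add: S' → ε
  Add: S' → x
  Add: S' → f f

No remaining common prefixes — done.

Resulting grammar:
S → x S'
S' → ε
S' → x
S' → f f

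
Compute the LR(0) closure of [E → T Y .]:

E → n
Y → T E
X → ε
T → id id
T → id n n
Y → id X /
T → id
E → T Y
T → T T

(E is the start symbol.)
{ [E → T Y .] }

To compute CLOSURE, for each item [A → α.Bβ] where B is a non-terminal, add [B → .γ] for all productions B → γ; repeat for the newly added items until nothing changes.

Start with: [E → T Y .]
The dot is at the end, so nothing is added.

CLOSURE = { [E → T Y .] }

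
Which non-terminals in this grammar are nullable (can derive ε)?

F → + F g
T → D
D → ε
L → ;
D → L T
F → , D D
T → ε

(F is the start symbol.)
A non-terminal is nullable if it can derive ε (the empty string): either it has an ε-production, or it has a production whose right-hand side consists entirely of nullable non-terminals.

ε-productions: D → ε, T → ε
So D, T are immediately nullable.
No further non-terminal can be added: every production for the remaining non-terminals contains a terminal or a non-nullable non-terminal.
Nullable = { 'D', 'T' }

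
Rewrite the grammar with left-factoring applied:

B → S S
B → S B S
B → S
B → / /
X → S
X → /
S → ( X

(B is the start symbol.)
Left-factoring transforms A → αβ₁ | αβ₂ into A → αA' and A' → β₁ | β₂
(α is the longest common prefix among the alternatives). Repeat until
no nonterminal has two alternatives with a common prefix.

Round 1: B has alternatives sharing prefix 'S'. Introduce B': B → S B'
  Add: B' → S
  Add: B' → B S
  Add: B' → ε

No remaining common prefixes — done.

Resulting grammar:
B → S B'
B' → S
B' → B S
B' → ε
B → / /
X → S
X → /
S → ( X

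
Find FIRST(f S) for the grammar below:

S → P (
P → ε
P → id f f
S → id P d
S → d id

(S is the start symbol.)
{ 'f' }

To compute FIRST(f S), process the symbols left to right:
Symbol f is a terminal. Add 'f' and stop.
FIRST(f S) = { 'f' }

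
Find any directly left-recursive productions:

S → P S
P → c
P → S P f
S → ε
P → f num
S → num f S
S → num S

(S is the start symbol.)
S → P S: starts with P
P → c: starts with c
P → S P f: starts with S
S → ε: starts with ε
P → f num: starts with f
S → num f S: starts with num
S → num S: starts with num

No direct left recursion found.

Answer: No direct left recursion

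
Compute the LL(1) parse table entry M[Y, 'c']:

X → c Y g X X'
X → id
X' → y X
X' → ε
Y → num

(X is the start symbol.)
Empty (error entry)

To find M[Y, 'c'], we find productions for Y where 'c' is in the predict set (PREDICT(N → α) = (FIRST(α) \ {ε}) ∪ (FOLLOW(N) if α ⇒* ε)).

Y → num: PREDICT = { 'num' }

M[Y, 'c'] is empty (no production applies)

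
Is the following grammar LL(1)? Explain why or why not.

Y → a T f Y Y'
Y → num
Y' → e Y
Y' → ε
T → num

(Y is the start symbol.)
A grammar is LL(1) if for each non-terminal N with multiple productions, the predict sets of those productions are pairwise disjoint, where PREDICT(N → α) = (FIRST(α) \ {ε}) ∪ (FOLLOW(N) if α ⇒* ε).

Relevant sets:
  FOLLOW(Y') = { $, 'e' }

For Y:
  PREDICT(Y → a T f Y Y') = { 'a' }
  PREDICT(Y → num) = { 'num' }
For Y':
  PREDICT(Y' → e Y) = { 'e' }
  PREDICT(Y' → ε) = { $, 'e' }
T has a single production, so nothing to check there.

Conflict found: Predict set conflict for Y': { 'e' }
The grammar is NOT LL(1).

Answer: No. Predict set conflict for Y': { 'e' }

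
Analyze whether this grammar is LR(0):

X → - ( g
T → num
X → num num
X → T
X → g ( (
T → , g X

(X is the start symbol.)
A grammar is LR(0) if no state in the canonical LR(0) collection has:
  - both a shift item (dot before a terminal) and a complete item (shift-reduce conflict), or
  - two or more complete items (reduce-reduce conflict; the accept item [X' → X .] counts as a complete item here).

Augment with X' → X and build the canonical LR(0) collection (I0 = CLOSURE({[X' → . X]}), then GOTO on every symbol after a dot until no new states appear). It has 14 states:
  I0: { [T → . , g X], [T → . num], [X → . - ( g], [X → . T], [X → . g ( (], [X → . num num], [X' → . X] }  — shift
  I1: { [T → , . g X] }  — shift
  I2: { [X → - . ( g] }  — shift
  I3: { [X → T .] }  — reduce
  I4: { [X' → X .] }  — accept
  I5: { [X → g . ( (] }  — shift
  I6: { [T → num .], [X → num . num] }  — shift, reduce
  I7: { [X → num num .] }  — reduce
  I8: { [X → g ( . (] }  — shift
  I9: { [X → g ( ( .] }  — reduce
  I10: { [X → - ( . g] }  — shift
  I11: { [X → - ( g .] }  — reduce
  I12: { [T → , g . X], [T → . , g X], [T → . num], [X → . - ( g], [X → . T], [X → . g ( (], [X → . num num] }  — shift
  I13: { [T → , g X .] }  — reduce

Conflict in state I6:
  Shift-reduce conflict between [T → num .] and [X → num . num]
So the grammar is NOT LR(0).

Answer: No. Shift-reduce conflict between [T → num .] and [X → num . num]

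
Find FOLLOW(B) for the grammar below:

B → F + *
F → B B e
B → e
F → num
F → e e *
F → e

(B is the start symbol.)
To compute FOLLOW(B), find every occurrence of B on a right-hand side N → α B β: add FIRST(β) \ {ε}, and if β is empty or nullable also add FOLLOW(N). Iterate to a fixed point.

B is the start symbol, so $ ∈ FOLLOW(B).
In F → B B e: B is followed by B e, add FIRST(B e) \ {ε} = { 'e', 'num' }
In F → B B e: B is followed by e, add FIRST(e) \ {ε} = { 'e' }

Taking the union: FOLLOW(B) = { $, 'e', 'num' }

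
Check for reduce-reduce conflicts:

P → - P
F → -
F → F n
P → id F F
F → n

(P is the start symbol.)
Yes — I8: [F → F n .] vs [F → n .]

A reduce-reduce conflict occurs when an LR(0) state has two complete items [A → α .] and [B → β .] — both call for a reduction, and with no lookahead the parser cannot choose between them.

Augment with P' → P and build the canonical LR(0) collection (I0 = CLOSURE({[P' → . P]}), then GOTO on every symbol after a dot until no new states appear). It has 11 states:
  I0: { [P → . - P], [P → . id F F], [P' → . P] }  — shift
  I1: { [P → - . P], [P → . - P], [P → . id F F] }  — shift
  I2: { [P' → P .] }  — accept
  I3: { [F → . -], [F → . F n], [F → . n], [P → id . F F] }  — shift
  I4: { [F → - .] }  — reduce
  I5: { [F → . -], [F → . F n], [F → . n], [F → F . n], [P → id F . F] }  — shift
  I6: { [F → n .] }  — reduce
  I7: { [F → F . n], [P → id F F .] }  — shift, reduce
  I8: { [F → F n .], [F → n .] }  — 2 reduces
  I9: { [F → F n .] }  — reduce
  I10: { [P → - P .] }  — reduce

I8 contains complete items [F → F n .], [F → n .] — reduce-reduce conflict.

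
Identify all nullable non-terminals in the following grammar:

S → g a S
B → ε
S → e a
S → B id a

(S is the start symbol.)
A non-terminal is nullable if it can derive ε (the empty string): either it has an ε-production, or it has a production whose right-hand side consists entirely of nullable non-terminals.

ε-productions: B → ε
So B is immediately nullable.
No further non-terminal can be added: every production for the remaining non-terminals contains a terminal or a non-nullable non-terminal.
Nullable = { 'B' }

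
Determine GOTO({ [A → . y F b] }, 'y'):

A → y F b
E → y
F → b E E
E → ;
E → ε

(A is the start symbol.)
GOTO(I, 'y') = CLOSURE({ [A → αX.β] : [A → α.Xβ] ∈ I, X = 'y' })

Items with dot before 'y', with the dot advanced:
  [A → . y F b] → [A → y . F b]
Closure of the advanced items:
  [A → y . F b] has the dot before F: add [F → . b E E]

GOTO = { [A → y . F b], [F → . b E E] }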